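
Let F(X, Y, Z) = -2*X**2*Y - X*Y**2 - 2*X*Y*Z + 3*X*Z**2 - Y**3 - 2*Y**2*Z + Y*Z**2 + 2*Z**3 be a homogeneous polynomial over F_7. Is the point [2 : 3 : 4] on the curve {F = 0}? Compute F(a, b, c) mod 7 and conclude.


F(2,3,4) ≡ 6 (mod 7); P is NOT on the curve.

Evaluate F(2, 3, 4) term-by-term (mod 7).
  -2*X**2*Y ↦ -2·4·3·1 = -24
  -X*Y**2 ↦ -1·2·9·1 = -18
  -2*X*Y*Z ↦ -2·2·3·4 = -48
  3*X*Z**2 ↦ 3·2·1·16 = 96
  -Y**3 ↦ -1·1·27·1 = -27
  -2*Y**2*Z ↦ -2·1·9·4 = -72
  Y*Z**2 ↦ 1·1·3·16 = 48
  2*Z**3 ↦ 2·1·1·64 = 128
Sum: F(2, 3, 4) = (-24) + (-18) + (-48) + (96) + (-27) + (-72) + (48) + (128) = 83.
Reducing mod 7: 83 ≡ 6 (mod 7).
Since F(a, b, c) ≡ 6 ≠ 0 (mod 7), P does NOT lie on the curve.


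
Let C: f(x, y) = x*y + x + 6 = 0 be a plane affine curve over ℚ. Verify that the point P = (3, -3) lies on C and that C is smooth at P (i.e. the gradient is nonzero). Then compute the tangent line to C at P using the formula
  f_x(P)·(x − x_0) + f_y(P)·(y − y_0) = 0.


Tangent line at P: -2*x + 3*y + 15 = 0.

Step 1: f(3, -3) = 0, so P lies on C.
Step 2: partial derivatives
  f_x(x, y) = y + 1, f_y(x, y) = x.
  f_x(P) = -2, f_y(P) = 3 (gradient nonzero, so P is smooth).
Step 3: tangent line at P: -2·(x − 3) + 3·(y − -3) = 0.
Expanding: -2*x + 3*y + 15 = 0.


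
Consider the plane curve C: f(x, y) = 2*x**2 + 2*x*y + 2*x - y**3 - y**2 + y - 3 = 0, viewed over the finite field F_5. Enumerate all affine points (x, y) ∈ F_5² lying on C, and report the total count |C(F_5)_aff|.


Affine F_5-points: {(1, 2)}; count = 1.

For each of the 25 pairs (x, y) ∈ F_5², evaluate f(x, y) mod 5. Record the zeros.
  x = 0: [0↦2, 1↦1, 2↦2, 3↦4, 4↦1]  zeros at y ∈ ∅
  x = 1: [0↦1, 1↦2, 2↦0, 3↦4, 4↦3]  zeros at y ∈ {2}
  x = 2: [0↦4, 1↦2, 2↦2, 3↦3, 4↦4]  zeros at y ∈ ∅
  x = 3: [0↦1, 1↦1, 2↦3, 3↦1, 4↦4]  zeros at y ∈ ∅
  x = 4: [0↦2, 1↦4, 2↦3, 3↦3, 4↦3]  zeros at y ∈ ∅
Collecting zeros: affine points = {(1, 2)}.
Total count |C(F_5)_aff| = 1.


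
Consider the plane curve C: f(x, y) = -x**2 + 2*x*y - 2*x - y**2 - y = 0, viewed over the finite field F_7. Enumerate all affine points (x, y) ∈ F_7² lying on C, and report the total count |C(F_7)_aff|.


Affine F_7-points: {(0, 0), (0, 6), (3, 6), (4, 2), (4, 5), (5, 0), (5, 2)}; count = 7.

For each of the 49 pairs (x, y) ∈ F_7², evaluate f(x, y) mod 7. Record the zeros.
  x = 0: [0↦0, 1↦5, 2↦1, 3↦2, 4↦1, 5↦5, 6↦0]  zeros at y ∈ {0, 6}
  x = 1: [0↦4, 1↦4, 2↦2, 3↦5, 4↦6, 5↦5, 6↦2]  zeros at y ∈ ∅
  x = 2: [0↦6, 1↦1, 2↦1, 3↦6, 4↦2, 5↦3, 6↦2]  zeros at y ∈ ∅
  x = 3: [0↦6, 1↦3, 2↦5, 3↦5, 4↦3, 5↦6, 6↦0]  zeros at y ∈ {6}
  x = 4: [0↦4, 1↦3, 2↦0, 3↦2, 4↦2, 5↦0, 6↦3]  zeros at y ∈ {2, 5}
  x = 5: [0↦0, 1↦1, 2↦0, 3↦4, 4↦6, 5↦6, 6↦4]  zeros at y ∈ {0, 2}
  x = 6: [0↦1, 1↦4, 2↦5, 3↦4, 4↦1, 5↦3, 6↦3]  zeros at y ∈ ∅
Collecting zeros: affine points = {(0, 0), (0, 6), (3, 6), (4, 2), (4, 5), (5, 0), (5, 2)}.
Total count |C(F_7)_aff| = 7.


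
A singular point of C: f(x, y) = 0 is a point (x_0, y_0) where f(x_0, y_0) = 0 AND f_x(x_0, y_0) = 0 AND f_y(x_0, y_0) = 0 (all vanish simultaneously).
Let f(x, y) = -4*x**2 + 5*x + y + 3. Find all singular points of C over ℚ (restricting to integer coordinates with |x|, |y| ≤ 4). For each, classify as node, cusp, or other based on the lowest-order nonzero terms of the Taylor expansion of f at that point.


No singular points in the scanned grid; C is smooth there.

Compute partial derivatives:
  f_x = 5 - 8*x.
  f_y = 1.
f_y = 1 is a nonzero constant, so f_y never vanishes: no point (x, y) can satisfy f = f_x = f_y = 0. In particular no (x, y) ∈ {−4, ..., 4}² is singular; the curve is smooth.


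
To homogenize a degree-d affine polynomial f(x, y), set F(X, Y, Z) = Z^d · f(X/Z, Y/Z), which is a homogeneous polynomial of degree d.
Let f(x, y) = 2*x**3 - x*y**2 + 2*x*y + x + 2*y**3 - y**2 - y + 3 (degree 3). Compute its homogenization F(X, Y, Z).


F(X, Y, Z) = 2*X**3 - X*Y**2 + 2*X*Y*Z + X*Z**2 + 2*Y**3 - Y**2*Z - Y*Z**2 + 3*Z**3

deg(f) = 3.
Substitute x = X/Z, y = Y/Z into f, then multiply by Z^3.
  monomial 2·x^3·y^0 ↦ 2·X^3·Y^0·Z^0.
  monomial -1·x^1·y^2 ↦ -1·X^1·Y^2·Z^0.
  monomial 2·x^1·y^1 ↦ 2·X^1·Y^1·Z^1.
  monomial 1·x^1·y^0 ↦ 1·X^1·Y^0·Z^2.
  monomial 2·x^0·y^3 ↦ 2·X^0·Y^3·Z^0.
  monomial -1·x^0·y^2 ↦ -1·X^0·Y^2·Z^1.
  monomial -1·x^0·y^1 ↦ -1·X^0·Y^1·Z^2.
  monomial 3·x^0·y^0 ↦ 3·X^0·Y^0·Z^3.
Collecting: F(X, Y, Z) = 2*X**3 - X*Y**2 + 2*X*Y*Z + X*Z**2 + 2*Y**3 - Y**2*Z - Y*Z**2 + 3*Z**3.


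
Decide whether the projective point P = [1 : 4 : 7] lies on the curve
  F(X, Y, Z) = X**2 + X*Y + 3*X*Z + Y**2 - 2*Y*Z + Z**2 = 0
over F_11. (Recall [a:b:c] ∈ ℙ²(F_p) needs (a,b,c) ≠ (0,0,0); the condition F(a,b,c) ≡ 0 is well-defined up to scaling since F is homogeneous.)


F(1,4,7) ≡ 2 (mod 11); P is NOT on the curve.

Evaluate F(1, 4, 7) term-by-term (mod 11).
  X**2 ↦ 1·1·1·1 = 1
  X*Y ↦ 1·1·4·1 = 4
  3*X*Z ↦ 3·1·1·7 = 21
  Y**2 ↦ 1·1·16·1 = 16
  -2*Y*Z ↦ -2·1·4·7 = -56
  Z**2 ↦ 1·1·1·49 = 49
Sum: F(1, 4, 7) = (1) + (4) + (21) + (16) + (-56) + (49) = 35.
Reducing mod 11: 35 ≡ 2 (mod 11).
Since F(a, b, c) ≡ 2 ≠ 0 (mod 11), P does NOT lie on the curve.


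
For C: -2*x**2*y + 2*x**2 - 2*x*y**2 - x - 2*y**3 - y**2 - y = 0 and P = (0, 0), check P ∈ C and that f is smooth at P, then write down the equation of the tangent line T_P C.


Tangent line at P: -x - y = 0.

Step 1: f(0, 0) = 0, so P lies on C.
Step 2: partial derivatives
  f_x(x, y) = -4*x*y + 4*x - 2*y**2 - 1, f_y(x, y) = -2*x**2 - 4*x*y - 6*y**2 - 2*y - 1.
  f_x(P) = -1, f_y(P) = -1 (gradient nonzero, so P is smooth).
Step 3: tangent line at P: -1·(x − 0) + -1·(y − 0) = 0.
Expanding: -x - y = 0.


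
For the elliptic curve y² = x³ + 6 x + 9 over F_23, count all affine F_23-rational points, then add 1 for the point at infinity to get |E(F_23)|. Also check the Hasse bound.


Affine points = {(0, 3), (0, 20), (1, 4), (1, 19), (2, 11), (2, 12), (3, 10), (3, 13), (5, 7), (5, 16), (6, 10), (6, 13), (7, 7), (7, 16), (11, 7), (11, 16), (14, 10), (14, 13), (15, 1), (15, 22), (19, 6), (19, 17), (21, 9), (21, 14), (22, 5), (22, 18)}; affine count = 26; |E(F_23)| = 27.

Discriminant check: Δ ∝ 4a³ + 27b² = 4·6³ + 27·9² = 4·216 + 27·81 ≡ 15 (mod 23). Nonzero ⇒ E is nonsingular.
For each x ∈ F_23, compute rhs = x³ + 6·x + 9 mod 23, then count y ∈ F_23 with y² ≡ rhs.
  x = 0: rhs = 9, matching y values: 3, 20 (2 points).
  x = 1: rhs = 16, matching y values: 4, 19 (2 points).
  x = 2: rhs = 6, matching y values: 11, 12 (2 points).
  x = 3: rhs = 8, matching y values: 10, 13 (2 points).
  x = 4: rhs = 5, matching y values: none (0 points).
  x = 5: rhs = 3, matching y values: 7, 16 (2 points).
  x = 6: rhs = 8, matching y values: 10, 13 (2 points).
  x = 7: rhs = 3, matching y values: 7, 16 (2 points).
  x = 8: rhs = 17, matching y values: none (0 points).
  x = 9: rhs = 10, matching y values: none (0 points).
  x = 10: rhs = 11, matching y values: none (0 points).
  x = 11: rhs = 3, matching y values: 7, 16 (2 points).
  x = 12: rhs = 15, matching y values: none (0 points).
  x = 13: rhs = 7, matching y values: none (0 points).
  x = 14: rhs = 8, matching y values: 10, 13 (2 points).
  x = 15: rhs = 1, matching y values: 1, 22 (2 points).
  x = 16: rhs = 15, matching y values: none (0 points).
  x = 17: rhs = 10, matching y values: none (0 points).
  x = 18: rhs = 15, matching y values: none (0 points).
  x = 19: rhs = 13, matching y values: 6, 17 (2 points).
  x = 20: rhs = 10, matching y values: none (0 points).
  x = 21: rhs = 12, matching y values: 9, 14 (2 points).
  x = 22: rhs = 2, matching y values: 5, 18 (2 points).
Total affine count: 26.
Full point count |E(F_23)| = 26 + 1 = 27.
Hasse bound: |27 − (23+1)| = |3| = 3 ≤ 2√23 ≈ 9.5917 ✓.


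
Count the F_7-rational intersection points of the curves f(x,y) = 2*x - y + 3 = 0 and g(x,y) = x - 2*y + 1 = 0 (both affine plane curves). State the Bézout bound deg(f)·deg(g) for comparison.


Common zeros: {(3, 2)}; count = 1; Bézout bound = 1.

deg(f) = 1, deg(g) = 1, so Bézout bound = 1.
Scan x ∈ F_7. For each x, list the y ∈ F_7 with f(x, y) ≡ 0 and those with g(x, y) ≡ 0 (mod 7); the common zeros in that column are the intersection.
  x = 0: f ≡ 0 at y ∈ {3}; g ≡ 0 at y ∈ {4}; common: ∅.
  x = 1: f ≡ 0 at y ∈ {5}; g ≡ 0 at y ∈ {1}; common: ∅.
  x = 2: f ≡ 0 at y ∈ {0}; g ≡ 0 at y ∈ {5}; common: ∅.
  x = 3: f ≡ 0 at y ∈ {2}; g ≡ 0 at y ∈ {2}; common: {2}.
  x = 4: f ≡ 0 at y ∈ {4}; g ≡ 0 at y ∈ {6}; common: ∅.
  x = 5: f ≡ 0 at y ∈ {6}; g ≡ 0 at y ∈ {3}; common: ∅.
  x = 6: f ≡ 0 at y ∈ {1}; g ≡ 0 at y ∈ {0}; common: ∅.
Collecting: common zeros = {(3, 2)}, so the count is 1.
Comparison with the Bézout bound: 1 ≤ 1 = deg(f)·deg(g), as expected for curves with no common component (the bound is attained).


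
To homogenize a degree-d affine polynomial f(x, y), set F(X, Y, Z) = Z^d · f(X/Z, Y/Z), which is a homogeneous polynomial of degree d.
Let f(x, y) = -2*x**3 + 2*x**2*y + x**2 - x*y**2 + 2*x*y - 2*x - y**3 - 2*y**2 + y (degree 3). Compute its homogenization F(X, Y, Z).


F(X, Y, Z) = -2*X**3 + 2*X**2*Y + X**2*Z - X*Y**2 + 2*X*Y*Z - 2*X*Z**2 - Y**3 - 2*Y**2*Z + Y*Z**2

deg(f) = 3.
Substitute x = X/Z, y = Y/Z into f, then multiply by Z^3.
  monomial -2·x^3·y^0 ↦ -2·X^3·Y^0·Z^0.
  monomial 2·x^2·y^1 ↦ 2·X^2·Y^1·Z^0.
  monomial 1·x^2·y^0 ↦ 1·X^2·Y^0·Z^1.
  monomial -1·x^1·y^2 ↦ -1·X^1·Y^2·Z^0.
  monomial 2·x^1·y^1 ↦ 2·X^1·Y^1·Z^1.
  monomial -2·x^1·y^0 ↦ -2·X^1·Y^0·Z^2.
  monomial -1·x^0·y^3 ↦ -1·X^0·Y^3·Z^0.
  monomial -2·x^0·y^2 ↦ -2·X^0·Y^2·Z^1.
  monomial 1·x^0·y^1 ↦ 1·X^0·Y^1·Z^2.
Collecting: F(X, Y, Z) = -2*X**3 + 2*X**2*Y + X**2*Z - X*Y**2 + 2*X*Y*Z - 2*X*Z**2 - Y**3 - 2*Y**2*Z + Y*Z**2.


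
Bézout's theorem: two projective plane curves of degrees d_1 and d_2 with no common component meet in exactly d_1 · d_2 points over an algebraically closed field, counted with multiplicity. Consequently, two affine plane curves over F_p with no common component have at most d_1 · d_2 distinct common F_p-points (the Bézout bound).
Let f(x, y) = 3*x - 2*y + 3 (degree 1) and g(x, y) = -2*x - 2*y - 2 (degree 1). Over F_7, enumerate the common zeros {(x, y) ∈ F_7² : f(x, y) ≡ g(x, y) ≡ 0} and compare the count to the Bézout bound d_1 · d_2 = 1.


Common zeros: {(6, 0)}; count = 1; Bézout bound = 1.

deg(f) = 1, deg(g) = 1, so Bézout bound = 1.
Scan x ∈ F_7. For each x, list the y ∈ F_7 with f(x, y) ≡ 0 and those with g(x, y) ≡ 0 (mod 7); the common zeros in that column are the intersection.
  x = 0: f ≡ 0 at y ∈ {5}; g ≡ 0 at y ∈ {6}; common: ∅.
  x = 1: f ≡ 0 at y ∈ {3}; g ≡ 0 at y ∈ {5}; common: ∅.
  x = 2: f ≡ 0 at y ∈ {1}; g ≡ 0 at y ∈ {4}; common: ∅.
  x = 3: f ≡ 0 at y ∈ {6}; g ≡ 0 at y ∈ {3}; common: ∅.
  x = 4: f ≡ 0 at y ∈ {4}; g ≡ 0 at y ∈ {2}; common: ∅.
  x = 5: f ≡ 0 at y ∈ {2}; g ≡ 0 at y ∈ {1}; common: ∅.
  x = 6: f ≡ 0 at y ∈ {0}; g ≡ 0 at y ∈ {0}; common: {0}.
Collecting: common zeros = {(6, 0)}, so the count is 1.
Comparison with the Bézout bound: 1 ≤ 1 = deg(f)·deg(g), as expected for curves with no common component (the bound is attained).


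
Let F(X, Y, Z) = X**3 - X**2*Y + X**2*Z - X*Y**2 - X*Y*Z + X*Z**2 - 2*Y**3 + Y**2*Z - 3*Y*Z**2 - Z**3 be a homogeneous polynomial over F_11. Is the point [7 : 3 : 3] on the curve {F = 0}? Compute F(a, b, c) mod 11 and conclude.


F(7,3,3) ≡ 2 (mod 11); P is NOT on the curve.

Evaluate F(7, 3, 3) term-by-term (mod 11).
  X**3 ↦ 1·343·1·1 = 343
  -X**2*Y ↦ -1·49·3·1 = -147
  X**2*Z ↦ 1·49·1·3 = 147
  -X*Y**2 ↦ -1·7·9·1 = -63
  -X*Y*Z ↦ -1·7·3·3 = -63
  X*Z**2 ↦ 1·7·1·9 = 63
  -2*Y**3 ↦ -2·1·27·1 = -54
  Y**2*Z ↦ 1·1·9·3 = 27
  -3*Y*Z**2 ↦ -3·1·3·9 = -81
  -Z**3 ↦ -1·1·1·27 = -27
Sum: F(7, 3, 3) = (343) + (-147) + (147) + (-63) + (-63) + (63) + (-54) + (27) + (-81) + (-27) = 145.
Reducing mod 11: 145 ≡ 2 (mod 11).
Since F(a, b, c) ≡ 2 ≠ 0 (mod 11), P does NOT lie on the curve.


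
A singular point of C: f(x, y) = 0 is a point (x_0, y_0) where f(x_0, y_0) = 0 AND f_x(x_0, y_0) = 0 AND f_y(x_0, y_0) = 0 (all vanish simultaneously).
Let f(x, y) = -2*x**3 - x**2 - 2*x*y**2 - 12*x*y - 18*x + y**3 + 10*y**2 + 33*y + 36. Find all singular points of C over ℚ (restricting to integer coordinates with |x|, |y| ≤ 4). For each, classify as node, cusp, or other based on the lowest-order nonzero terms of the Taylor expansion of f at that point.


Singular points: {(0, -3)}; classification: node.

Compute partial derivatives:
  f_x = -6*x**2 - 2*x - 2*y**2 - 12*y - 18.
  f_y = -4*x*y - 12*x + 3*y**2 + 20*y + 33.
Scan x_0 ∈ {−4, ..., 4}. For each x_0, f_y(x_0, y) is a polynomial in y; find its integer roots y ∈ {−4, ..., 4}, then test f_x and f at those candidates.
  x = -4: f_y(-4, y) = 3*y**2 + 36*y + 81; vanishes at y ∈ {-3}. (-4, -3): f_x = -88 ≠ 0.
  x = -3: f_y(-3, y) = 3*y**2 + 32*y + 69; vanishes at y ∈ {-3}. (-3, -3): f_x = -48 ≠ 0.
  x = -2: f_y(-2, y) = 3*y**2 + 28*y + 57; vanishes at y ∈ {-3}. (-2, -3): f_x = -20 ≠ 0.
  x = -1: f_y(-1, y) = 3*y**2 + 24*y + 45; vanishes at y ∈ {-3}. (-1, -3): f_x = -4 ≠ 0.
  x = 0: f_y(0, y) = 3*y**2 + 20*y + 33; vanishes at y ∈ {-3}. (0, -3): f_x = 0, f = 0 — SINGULAR.
  x = 1: f_y(1, y) = 3*y**2 + 16*y + 21; vanishes at y ∈ {-3}. (1, -3): f_x = -8 ≠ 0.
  x = 2: f_y(2, y) = 3*y**2 + 12*y + 9; vanishes at y ∈ {-3, -1}. (2, -3): f_x = -28 ≠ 0; (2, -1): f_x = -36 ≠ 0.
  x = 3: f_y(3, y) = 3*y**2 + 8*y - 3; vanishes at y ∈ {-3}. (3, -3): f_x = -60 ≠ 0.
  x = 4: f_y(4, y) = 3*y**2 + 4*y - 15; vanishes at y ∈ {-3}. (4, -3): f_x = -104 ≠ 0.
Only singular point on the grid: (0, -3).
Classify: substitute x = 0 + u, y = -3 + v and expand: f = -2*u**3 - u**2 - 2*u*v**2 + v**3 + v**2.
No constant or linear terms (consistent with a singular point). Quadratic part: -u**2 + v**2. Cubic part: -2*u**3 - 2*u*v**2 + v**3.
The quadratic part v**2 - u**2 = (v − u)(v + u) splits into two distinct linear factors, so there are two distinct tangent lines y − -3 = ±(x − 0) — this is a node (ordinary double point).
Classification: node.


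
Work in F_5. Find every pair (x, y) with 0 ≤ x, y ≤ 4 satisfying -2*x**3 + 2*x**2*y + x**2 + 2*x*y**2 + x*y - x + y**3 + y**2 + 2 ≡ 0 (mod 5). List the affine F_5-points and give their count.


Affine F_5-points: {(1, 0), (2, 3)}; count = 2.

For each of the 25 pairs (x, y) ∈ F_5², evaluate f(x, y) mod 5. Record the zeros.
  x = 0: [0↦2, 1↦4, 2↦4, 3↦3, 4↦2]  zeros at y ∈ ∅
  x = 1: [0↦0, 1↦2, 2↦1, 3↦3, 4↦4]  zeros at y ∈ {0}
  x = 2: [0↦3, 1↦4, 2↦1, 3↦0, 4↦2]  zeros at y ∈ {3}
  x = 3: [0↦4, 1↦3, 2↦2, 3↦2, 4↦4]  zeros at y ∈ ∅
  x = 4: [0↦1, 1↦2, 2↦2, 3↦2, 4↦3]  zeros at y ∈ ∅
Collecting zeros: affine points = {(1, 0), (2, 3)}.
Total count |C(F_5)_aff| = 2.


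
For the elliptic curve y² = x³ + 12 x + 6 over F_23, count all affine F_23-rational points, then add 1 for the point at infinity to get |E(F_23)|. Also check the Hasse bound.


Affine points = {(0, 11), (0, 12), (3, 0), (4, 7), (4, 16), (6, 8), (6, 15), (8, 4), (8, 19), (13, 6), (13, 17), (16, 4), (16, 19), (19, 3), (19, 20), (20, 9), (20, 14), (22, 4), (22, 19)}; affine count = 19; |E(F_23)| = 20.

Discriminant check: Δ ∝ 4a³ + 27b² = 4·12³ + 27·6² = 4·1728 + 27·36 ≡ 18 (mod 23). Nonzero ⇒ E is nonsingular.
For each x ∈ F_23, compute rhs = x³ + 12·x + 6 mod 23, then count y ∈ F_23 with y² ≡ rhs.
  x = 0: rhs = 6, matching y values: 11, 12 (2 points).
  x = 1: rhs = 19, matching y values: none (0 points).
  x = 2: rhs = 15, matching y values: none (0 points).
  x = 3: rhs = 0, matching y values: 0 (1 points).
  x = 4: rhs = 3, matching y values: 7, 16 (2 points).
  x = 5: rhs = 7, matching y values: none (0 points).
  x = 6: rhs = 18, matching y values: 8, 15 (2 points).
  x = 7: rhs = 19, matching y values: none (0 points).
  x = 8: rhs = 16, matching y values: 4, 19 (2 points).
  x = 9: rhs = 15, matching y values: none (0 points).
  x = 10: rhs = 22, matching y values: none (0 points).
  x = 11: rhs = 20, matching y values: none (0 points).
  x = 12: rhs = 15, matching y values: none (0 points).
  x = 13: rhs = 13, matching y values: 6, 17 (2 points).
  x = 14: rhs = 20, matching y values: none (0 points).
  x = 15: rhs = 19, matching y values: none (0 points).
  x = 16: rhs = 16, matching y values: 4, 19 (2 points).
  x = 17: rhs = 17, matching y values: none (0 points).
  x = 18: rhs = 5, matching y values: none (0 points).
  x = 19: rhs = 9, matching y values: 3, 20 (2 points).
  x = 20: rhs = 12, matching y values: 9, 14 (2 points).
  x = 21: rhs = 20, matching y values: none (0 points).
  x = 22: rhs = 16, matching y values: 4, 19 (2 points).
Total affine count: 19.
Full point count |E(F_23)| = 19 + 1 = 20.
Hasse bound: |20 − (23+1)| = |-4| = 4 ≤ 2√23 ≈ 9.5917 ✓.


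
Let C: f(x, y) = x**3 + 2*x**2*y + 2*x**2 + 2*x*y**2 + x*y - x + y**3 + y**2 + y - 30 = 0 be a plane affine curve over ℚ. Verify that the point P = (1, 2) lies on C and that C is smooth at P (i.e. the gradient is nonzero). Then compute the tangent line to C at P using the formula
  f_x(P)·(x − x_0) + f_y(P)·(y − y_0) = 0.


Tangent line at P: 24*x + 28*y - 80 = 0.

Step 1: f(1, 2) = 0, so P lies on C.
Step 2: partial derivatives
  f_x(x, y) = 3*x**2 + 4*x*y + 4*x + 2*y**2 + y - 1, f_y(x, y) = 2*x**2 + 4*x*y + x + 3*y**2 + 2*y + 1.
  f_x(P) = 24, f_y(P) = 28 (gradient nonzero, so P is smooth).
Step 3: tangent line at P: 24·(x − 1) + 28·(y − 2) = 0.
Expanding: 24*x + 28*y - 80 = 0.


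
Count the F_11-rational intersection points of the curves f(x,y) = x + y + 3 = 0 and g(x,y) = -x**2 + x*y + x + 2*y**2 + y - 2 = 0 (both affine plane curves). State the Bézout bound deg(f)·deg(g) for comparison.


Common zeros: {(1, 7)}; count = 1; Bézout bound = 2.

deg(f) = 1, deg(g) = 2, so Bézout bound = 2.
Scan x ∈ F_11. For each x, list the y ∈ F_11 with f(x, y) ≡ 0 and those with g(x, y) ≡ 0 (mod 11); the common zeros in that column are the intersection.
  x = 0: f ≡ 0 at y ∈ {8}; g ≡ 0 at y ∈ ∅; common: ∅.
  x = 1: f ≡ 0 at y ∈ {7}; g ≡ 0 at y ∈ {3, 7}; common: {7}.
  x = 2: f ≡ 0 at y ∈ {6}; g ≡ 0 at y ∈ ∅; common: ∅.
  x = 3: f ≡ 0 at y ∈ {5}; g ≡ 0 at y ∈ {3, 6}; common: ∅.
  x = 4: f ≡ 0 at y ∈ {4}; g ≡ 0 at y ∈ {6, 8}; common: ∅.
  x = 5: f ≡ 0 at y ∈ {3}; g ≡ 0 at y ∈ {0, 8}; common: ∅.
  x = 6: f ≡ 0 at y ∈ {2}; g ≡ 0 at y ∈ ∅; common: ∅.
  x = 7: f ≡ 0 at y ∈ {1}; g ≡ 0 at y ∈ {0, 7}; common: ∅.
  x = 8: f ≡ 0 at y ∈ {0}; g ≡ 0 at y ∈ ∅; common: ∅.
  x = 9: f ≡ 0 at y ∈ {10}; g ≡ 0 at y ∈ ∅; common: ∅.
  x = 10: f ≡ 0 at y ∈ {9}; g ≡ 0 at y ∈ ∅; common: ∅.
Collecting: common zeros = {(1, 7)}, so the count is 1.
Comparison with the Bézout bound: 1 ≤ 2 = deg(f)·deg(g), as expected for curves with no common component (the affine F_11-count falls short of the bound because intersections may lie at infinity, over extension fields, or carry multiplicity).


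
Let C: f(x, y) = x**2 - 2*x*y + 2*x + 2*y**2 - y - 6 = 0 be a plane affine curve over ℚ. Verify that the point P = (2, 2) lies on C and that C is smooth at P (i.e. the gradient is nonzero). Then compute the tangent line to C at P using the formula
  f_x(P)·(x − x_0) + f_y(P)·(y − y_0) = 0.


Tangent line at P: 2*x + 3*y - 10 = 0.

Step 1: f(2, 2) = 0, so P lies on C.
Step 2: partial derivatives
  f_x(x, y) = 2*x - 2*y + 2, f_y(x, y) = -2*x + 4*y - 1.
  f_x(P) = 2, f_y(P) = 3 (gradient nonzero, so P is smooth).
Step 3: tangent line at P: 2·(x − 2) + 3·(y − 2) = 0.
Expanding: 2*x + 3*y - 10 = 0.


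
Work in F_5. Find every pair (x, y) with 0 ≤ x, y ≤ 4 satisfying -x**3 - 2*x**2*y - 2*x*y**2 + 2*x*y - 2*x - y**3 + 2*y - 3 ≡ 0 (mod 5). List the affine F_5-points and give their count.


Affine F_5-points: {(1, 3), (2, 0), (4, 0), (4, 3), (4, 4)}; count = 5.

For each of the 25 pairs (x, y) ∈ F_5², evaluate f(x, y) mod 5. Record the zeros.
  x = 0: [0↦2, 1↦3, 2↦3, 3↦1, 4↦1]  zeros at y ∈ ∅
  x = 1: [0↦4, 1↦3, 2↦2, 3↦0, 4↦1]  zeros at y ∈ {3}
  x = 2: [0↦0, 1↦3, 2↦2, 3↦1, 4↦4]  zeros at y ∈ {0}
  x = 3: [0↦4, 1↦2, 2↦2, 3↦3, 4↦4]  zeros at y ∈ ∅
  x = 4: [0↦0, 1↦4, 2↦1, 3↦0, 4↦0]  zeros at y ∈ {0, 3, 4}
Collecting zeros: affine points = {(1, 3), (2, 0), (4, 0), (4, 3), (4, 4)}.
Total count |C(F_5)_aff| = 5.


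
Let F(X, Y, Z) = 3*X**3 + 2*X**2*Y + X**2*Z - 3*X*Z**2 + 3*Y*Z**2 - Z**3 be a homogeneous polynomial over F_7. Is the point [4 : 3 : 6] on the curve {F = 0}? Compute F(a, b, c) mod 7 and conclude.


F(4,3,6) ≡ 4 (mod 7); P is NOT on the curve.

Evaluate F(4, 3, 6) term-by-term (mod 7).
  3*X**3 ↦ 3·64·1·1 = 192
  2*X**2*Y ↦ 2·16·3·1 = 96
  X**2*Z ↦ 1·16·1·6 = 96
  -3*X*Z**2 ↦ -3·4·1·36 = -432
  3*Y*Z**2 ↦ 3·1·3·36 = 324
  -Z**3 ↦ -1·1·1·216 = -216
Sum: F(4, 3, 6) = (192) + (96) + (96) + (-432) + (324) + (-216) = 60.
Reducing mod 7: 60 ≡ 4 (mod 7).
Since F(a, b, c) ≡ 4 ≠ 0 (mod 7), P does NOT lie on the curve.


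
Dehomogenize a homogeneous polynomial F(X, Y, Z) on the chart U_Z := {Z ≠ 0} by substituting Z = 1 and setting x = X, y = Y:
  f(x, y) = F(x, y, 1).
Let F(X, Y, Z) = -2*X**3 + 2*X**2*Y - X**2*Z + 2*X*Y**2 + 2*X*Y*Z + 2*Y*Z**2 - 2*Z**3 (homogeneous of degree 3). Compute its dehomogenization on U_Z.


f(x, y) = -2*x**3 + 2*x**2*y - x**2 + 2*x*y**2 + 2*x*y + 2*y - 2

On U_Z we set Z = 1. Each monomial c·X^i·Y^j·Z^k in F becomes c·x^i·y^j·1^k = c·x^i·y^j.
Substituting Z = 1: F(X, Y, 1) = -2*x**3 + 2*x**2*y - x**2 + 2*x*y**2 + 2*x*y + 2*y - 2.
Note: deg(f) ≤ deg(F) = 3; strict inequality happens when F is divisible by Z (lost terms).


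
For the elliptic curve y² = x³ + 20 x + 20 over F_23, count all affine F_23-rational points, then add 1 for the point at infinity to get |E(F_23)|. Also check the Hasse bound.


Affine points = {(1, 8), (1, 15), (4, 7), (4, 16), (8, 5), (8, 18), (9, 3), (9, 20), (10, 1), (10, 22), (13, 4), (13, 19), (14, 10), (14, 13), (17, 11), (17, 12), (18, 5), (18, 18), (20, 5), (20, 18), (21, 8), (21, 15)}; affine count = 22; |E(F_23)| = 23.

Discriminant check: Δ ∝ 4a³ + 27b² = 4·20³ + 27·20² = 4·8000 + 27·400 ≡ 20 (mod 23). Nonzero ⇒ E is nonsingular.
For each x ∈ F_23, compute rhs = x³ + 20·x + 20 mod 23, then count y ∈ F_23 with y² ≡ rhs.
  x = 0: rhs = 20, matching y values: none (0 points).
  x = 1: rhs = 18, matching y values: 8, 15 (2 points).
  x = 2: rhs = 22, matching y values: none (0 points).
  x = 3: rhs = 15, matching y values: none (0 points).
  x = 4: rhs = 3, matching y values: 7, 16 (2 points).
  x = 5: rhs = 15, matching y values: none (0 points).
  x = 6: rhs = 11, matching y values: none (0 points).
  x = 7: rhs = 20, matching y values: none (0 points).
  x = 8: rhs = 2, matching y values: 5, 18 (2 points).
  x = 9: rhs = 9, matching y values: 3, 20 (2 points).
  x = 10: rhs = 1, matching y values: 1, 22 (2 points).
  x = 11: rhs = 7, matching y values: none (0 points).
  x = 12: rhs = 10, matching y values: none (0 points).
  x = 13: rhs = 16, matching y values: 4, 19 (2 points).
  x = 14: rhs = 8, matching y values: 10, 13 (2 points).
  x = 15: rhs = 15, matching y values: none (0 points).
  x = 16: rhs = 20, matching y values: none (0 points).
  x = 17: rhs = 6, matching y values: 11, 12 (2 points).
  x = 18: rhs = 2, matching y values: 5, 18 (2 points).
  x = 19: rhs = 14, matching y values: none (0 points).
  x = 20: rhs = 2, matching y values: 5, 18 (2 points).
  x = 21: rhs = 18, matching y values: 8, 15 (2 points).
  x = 22: rhs = 22, matching y values: none (0 points).
Total affine count: 22.
Full point count |E(F_23)| = 22 + 1 = 23.
Hasse bound: |23 − (23+1)| = |-1| = 1 ≤ 2√23 ≈ 9.5917 ✓.


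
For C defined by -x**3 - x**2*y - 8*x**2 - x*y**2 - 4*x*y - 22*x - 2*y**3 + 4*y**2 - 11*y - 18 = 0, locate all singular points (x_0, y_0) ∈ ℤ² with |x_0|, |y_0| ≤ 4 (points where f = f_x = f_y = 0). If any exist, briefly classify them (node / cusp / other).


Singular points: {(-3, 1)}; classification: cusp.

Compute partial derivatives:
  f_x = -3*x**2 - 2*x*y - 16*x - y**2 - 4*y - 22.
  f_y = -x**2 - 2*x*y - 4*x - 6*y**2 + 8*y - 11.
Scan x_0 ∈ {−4, ..., 4}. For each x_0, f_y(x_0, y) is a polynomial in y; find its integer roots y ∈ {−4, ..., 4}, then test f_x and f at those candidates.
  x = -4: f_y(-4, y) = -6*y**2 + 16*y - 11; no integer root y with |y| ≤ 4.
  x = -3: f_y(-3, y) = -6*y**2 + 14*y - 8; vanishes at y ∈ {1}. (-3, 1): f_x = 0, f = 0 — SINGULAR.
  x = -2: f_y(-2, y) = -6*y**2 + 12*y - 7; no integer root y with |y| ≤ 4.
  x = -1: f_y(-1, y) = -6*y**2 + 10*y - 8; no integer root y with |y| ≤ 4.
  x = 0: f_y(0, y) = -6*y**2 + 8*y - 11; no integer root y with |y| ≤ 4.
  x = 1: f_y(1, y) = -6*y**2 + 6*y - 16; no integer root y with |y| ≤ 4.
  x = 2: f_y(2, y) = -6*y**2 + 4*y - 23; no integer root y with |y| ≤ 4.
  x = 3: f_y(3, y) = -6*y**2 + 2*y - 32; no integer root y with |y| ≤ 4.
  x = 4: f_y(4, y) = -6*y**2 - 43; no integer root y with |y| ≤ 4.
Only singular point on the grid: (-3, 1).
Classify: substitute x = -3 + u, y = 1 + v and expand: f = -u**3 - u**2*v - u*v**2 - 2*v**3 + v**2.
No constant or linear terms (consistent with a singular point). Quadratic part: v**2. Cubic part: -u**3 - u**2*v - u*v**2 - 2*v**3.
The quadratic part v**2 is a perfect square, so there is a single (double) tangent line v = 0, i.e. y = 1. Restricting the cubic part to that line (v = 0) leaves -u**3 ≠ 0, so f is not divisible by v and the branch is v² ≈ u**3 to lowest order — this is a cusp.
Classification: cusp.


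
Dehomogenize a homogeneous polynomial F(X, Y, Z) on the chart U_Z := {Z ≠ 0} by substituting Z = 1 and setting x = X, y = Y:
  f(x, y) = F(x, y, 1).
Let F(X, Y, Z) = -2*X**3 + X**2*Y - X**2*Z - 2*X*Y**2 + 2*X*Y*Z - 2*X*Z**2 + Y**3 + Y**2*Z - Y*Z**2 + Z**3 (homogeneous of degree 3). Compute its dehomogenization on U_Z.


f(x, y) = -2*x**3 + x**2*y - x**2 - 2*x*y**2 + 2*x*y - 2*x + y**3 + y**2 - y + 1

On U_Z we set Z = 1. Each monomial c·X^i·Y^j·Z^k in F becomes c·x^i·y^j·1^k = c·x^i·y^j.
Substituting Z = 1: F(X, Y, 1) = -2*x**3 + x**2*y - x**2 - 2*x*y**2 + 2*x*y - 2*x + y**3 + y**2 - y + 1.
Note: deg(f) ≤ deg(F) = 3; strict inequality happens when F is divisible by Z (lost terms).


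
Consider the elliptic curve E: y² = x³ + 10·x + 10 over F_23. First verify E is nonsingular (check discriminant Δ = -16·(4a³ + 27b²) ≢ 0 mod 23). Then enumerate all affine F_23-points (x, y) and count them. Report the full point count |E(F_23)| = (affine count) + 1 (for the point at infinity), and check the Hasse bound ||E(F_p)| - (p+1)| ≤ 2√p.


Affine points = {(5, 1), (5, 22), (7, 3), (7, 20), (8, 2), (8, 21), (9, 1), (9, 22), (10, 11), (10, 12), (11, 5), (11, 18), (12, 8), (12, 15), (15, 4), (15, 19)}; affine count = 16; |E(F_23)| = 17.

Discriminant check: Δ ∝ 4a³ + 27b² = 4·10³ + 27·10² = 4·1000 + 27·100 ≡ 7 (mod 23). Nonzero ⇒ E is nonsingular.
For each x ∈ F_23, compute rhs = x³ + 10·x + 10 mod 23, then count y ∈ F_23 with y² ≡ rhs.
  x = 0: rhs = 10, matching y values: none (0 points).
  x = 1: rhs = 21, matching y values: none (0 points).
  x = 2: rhs = 15, matching y values: none (0 points).
  x = 3: rhs = 21, matching y values: none (0 points).
  x = 4: rhs = 22, matching y values: none (0 points).
  x = 5: rhs = 1, matching y values: 1, 22 (2 points).
  x = 6: rhs = 10, matching y values: none (0 points).
  x = 7: rhs = 9, matching y values: 3, 20 (2 points).
  x = 8: rhs = 4, matching y values: 2, 21 (2 points).
  x = 9: rhs = 1, matching y values: 1, 22 (2 points).
  x = 10: rhs = 6, matching y values: 11, 12 (2 points).
  x = 11: rhs = 2, matching y values: 5, 18 (2 points).
  x = 12: rhs = 18, matching y values: 8, 15 (2 points).
  x = 13: rhs = 14, matching y values: none (0 points).
  x = 14: rhs = 19, matching y values: none (0 points).
  x = 15: rhs = 16, matching y values: 4, 19 (2 points).
  x = 16: rhs = 11, matching y values: none (0 points).
  x = 17: rhs = 10, matching y values: none (0 points).
  x = 18: rhs = 19, matching y values: none (0 points).
  x = 19: rhs = 21, matching y values: none (0 points).
  x = 20: rhs = 22, matching y values: none (0 points).
  x = 21: rhs = 5, matching y values: none (0 points).
  x = 22: rhs = 22, matching y values: none (0 points).
Total affine count: 16.
Full point count |E(F_23)| = 16 + 1 = 17.
Hasse bound: |17 − (23+1)| = |-7| = 7 ≤ 2√23 ≈ 9.5917 ✓.


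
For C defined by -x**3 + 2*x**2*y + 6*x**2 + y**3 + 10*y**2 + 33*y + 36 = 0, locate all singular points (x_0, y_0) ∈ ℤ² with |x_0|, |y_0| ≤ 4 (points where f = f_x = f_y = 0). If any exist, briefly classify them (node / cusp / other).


Singular points: {(0, -3)}; classification: cusp.

Compute partial derivatives:
  f_x = -3*x**2 + 4*x*y + 12*x.
  f_y = 2*x**2 + 3*y**2 + 20*y + 33.
Scan x_0 ∈ {−4, ..., 4}. For each x_0, f_y(x_0, y) is a polynomial in y; find its integer roots y ∈ {−4, ..., 4}, then test f_x and f at those candidates.
  x = -4: f_y(-4, y) = 3*y**2 + 20*y + 65; no integer root y with |y| ≤ 4.
  x = -3: f_y(-3, y) = 3*y**2 + 20*y + 51; no integer root y with |y| ≤ 4.
  x = -2: f_y(-2, y) = 3*y**2 + 20*y + 41; no integer root y with |y| ≤ 4.
  x = -1: f_y(-1, y) = 3*y**2 + 20*y + 35; no integer root y with |y| ≤ 4.
  x = 0: f_y(0, y) = 3*y**2 + 20*y + 33; vanishes at y ∈ {-3}. (0, -3): f_x = 0, f = 0 — SINGULAR.
  x = 1: f_y(1, y) = 3*y**2 + 20*y + 35; no integer root y with |y| ≤ 4.
  x = 2: f_y(2, y) = 3*y**2 + 20*y + 41; no integer root y with |y| ≤ 4.
  x = 3: f_y(3, y) = 3*y**2 + 20*y + 51; no integer root y with |y| ≤ 4.
  x = 4: f_y(4, y) = 3*y**2 + 20*y + 65; no integer root y with |y| ≤ 4.
Only singular point on the grid: (0, -3).
Classify: substitute x = 0 + u, y = -3 + v and expand: f = -u**3 + 2*u**2*v + v**3 + v**2.
No constant or linear terms (consistent with a singular point). Quadratic part: v**2. Cubic part: -u**3 + 2*u**2*v + v**3.
The quadratic part v**2 is a perfect square, so there is a single (double) tangent line v = 0, i.e. y = -3. Restricting the cubic part to that line (v = 0) leaves -u**3 ≠ 0, so f is not divisible by v and the branch is v² ≈ u**3 to lowest order — this is a cusp.
Classification: cusp.


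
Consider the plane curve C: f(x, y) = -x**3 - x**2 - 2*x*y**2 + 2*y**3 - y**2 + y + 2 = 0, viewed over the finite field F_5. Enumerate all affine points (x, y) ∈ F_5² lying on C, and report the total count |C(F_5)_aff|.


Affine F_5-points: {(0, 3), (1, 0), (1, 1), (1, 3), (2, 0), (3, 3), (4, 4)}; count = 7.

For each of the 25 pairs (x, y) ∈ F_5², evaluate f(x, y) mod 5. Record the zeros.
  x = 0: [0↦2, 1↦4, 2↦1, 3↦0, 4↦3]  zeros at y ∈ {3}
  x = 1: [0↦0, 1↦0, 2↦1, 3↦0, 4↦4]  zeros at y ∈ {0, 1, 3}
  x = 2: [0↦0, 1↦3, 2↦3, 3↦2, 4↦2]  zeros at y ∈ {0}
  x = 3: [0↦1, 1↦2, 2↦1, 3↦0, 4↦1]  zeros at y ∈ {3}
  x = 4: [0↦2, 1↦1, 2↦4, 3↦3, 4↦0]  zeros at y ∈ {4}
Collecting zeros: affine points = {(0, 3), (1, 0), (1, 1), (1, 3), (2, 0), (3, 3), (4, 4)}.
Total count |C(F_5)_aff| = 7.


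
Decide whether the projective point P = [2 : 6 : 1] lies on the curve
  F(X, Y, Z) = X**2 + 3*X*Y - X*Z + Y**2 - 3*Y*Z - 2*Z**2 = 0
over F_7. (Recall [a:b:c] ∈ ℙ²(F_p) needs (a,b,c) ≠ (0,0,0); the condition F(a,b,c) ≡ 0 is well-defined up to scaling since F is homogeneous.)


F(2,6,1) ≡ 5 (mod 7); P is NOT on the curve.

Evaluate F(2, 6, 1) term-by-term (mod 7).
  X**2 ↦ 1·4·1·1 = 4
  3*X*Y ↦ 3·2·6·1 = 36
  -X*Z ↦ -1·2·1·1 = -2
  Y**2 ↦ 1·1·36·1 = 36
  -3*Y*Z ↦ -3·1·6·1 = -18
  -2*Z**2 ↦ -2·1·1·1 = -2
Sum: F(2, 6, 1) = (4) + (36) + (-2) + (36) + (-18) + (-2) = 54.
Reducing mod 7: 54 ≡ 5 (mod 7).
Since F(a, b, c) ≡ 5 ≠ 0 (mod 7), P does NOT lie on the curve.


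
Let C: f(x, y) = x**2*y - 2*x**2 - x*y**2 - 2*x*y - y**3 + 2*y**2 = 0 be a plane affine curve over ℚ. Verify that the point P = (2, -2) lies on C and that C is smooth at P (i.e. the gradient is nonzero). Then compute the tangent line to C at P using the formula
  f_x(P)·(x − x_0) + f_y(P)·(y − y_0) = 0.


Tangent line at P: -16*x - 12*y + 8 = 0.

Step 1: f(2, -2) = 0, so P lies on C.
Step 2: partial derivatives
  f_x(x, y) = 2*x*y - 4*x - y**2 - 2*y, f_y(x, y) = x**2 - 2*x*y - 2*x - 3*y**2 + 4*y.
  f_x(P) = -16, f_y(P) = -12 (gradient nonzero, so P is smooth).
Step 3: tangent line at P: -16·(x − 2) + -12·(y − -2) = 0.
Expanding: -16*x - 12*y + 8 = 0.


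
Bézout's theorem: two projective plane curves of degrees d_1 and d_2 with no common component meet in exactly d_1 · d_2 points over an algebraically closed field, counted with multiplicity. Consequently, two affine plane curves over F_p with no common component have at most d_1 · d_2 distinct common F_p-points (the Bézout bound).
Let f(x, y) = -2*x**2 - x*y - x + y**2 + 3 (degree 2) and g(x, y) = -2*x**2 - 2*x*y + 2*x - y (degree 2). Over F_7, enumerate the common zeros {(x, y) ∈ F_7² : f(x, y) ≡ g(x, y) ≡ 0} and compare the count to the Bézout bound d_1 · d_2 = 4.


Common zeros: {(1, 0), (2, 2), (5, 4)}; count = 3; Bézout bound = 4.

deg(f) = 2, deg(g) = 2, so Bézout bound = 4.
Scan x ∈ F_7. For each x, list the y ∈ F_7 with f(x, y) ≡ 0 and those with g(x, y) ≡ 0 (mod 7); the common zeros in that column are the intersection.
  x = 0: f ≡ 0 at y ∈ {2, 5}; g ≡ 0 at y ∈ {0}; common: ∅.
  x = 1: f ≡ 0 at y ∈ {0, 1}; g ≡ 0 at y ∈ {0}; common: {0}.
  x = 2: f ≡ 0 at y ∈ {0, 2}; g ≡ 0 at y ∈ {2}; common: {2}.
  x = 3: f ≡ 0 at y ∈ {4, 6}; g ≡ 0 at y ∈ ∅; common: ∅.
  x = 4: f ≡ 0 at y ∈ {5, 6}; g ≡ 0 at y ∈ {2}; common: ∅.
  x = 5: f ≡ 0 at y ∈ {1, 4}; g ≡ 0 at y ∈ {4}; common: {4}.
  x = 6: f ≡ 0 at y ∈ {3}; g ≡ 0 at y ∈ {4}; common: ∅.
Collecting: common zeros = {(1, 0), (2, 2), (5, 4)}, so the count is 3.
Comparison with the Bézout bound: 3 ≤ 4 = deg(f)·deg(g), as expected for curves with no common component (the affine F_7-count falls short of the bound because intersections may lie at infinity, over extension fields, or carry multiplicity).


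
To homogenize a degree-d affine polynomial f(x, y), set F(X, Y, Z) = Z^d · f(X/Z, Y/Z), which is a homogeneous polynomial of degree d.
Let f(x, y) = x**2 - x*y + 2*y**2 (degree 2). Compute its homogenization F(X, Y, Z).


F(X, Y, Z) = X**2 - X*Y + 2*Y**2

deg(f) = 2.
Substitute x = X/Z, y = Y/Z into f, then multiply by Z^2.
  monomial 1·x^2·y^0 ↦ 1·X^2·Y^0·Z^0.
  monomial -1·x^1·y^1 ↦ -1·X^1·Y^1·Z^0.
  monomial 2·x^0·y^2 ↦ 2·X^0·Y^2·Z^0.
Collecting: F(X, Y, Z) = X**2 - X*Y + 2*Y**2.


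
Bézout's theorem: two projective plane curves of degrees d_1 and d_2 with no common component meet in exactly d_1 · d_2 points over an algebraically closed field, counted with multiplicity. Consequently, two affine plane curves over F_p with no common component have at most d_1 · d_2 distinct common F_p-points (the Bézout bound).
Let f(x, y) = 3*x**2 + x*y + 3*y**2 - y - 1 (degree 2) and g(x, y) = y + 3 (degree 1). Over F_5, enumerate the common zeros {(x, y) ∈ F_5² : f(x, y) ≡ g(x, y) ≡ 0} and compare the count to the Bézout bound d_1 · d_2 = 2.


Common zeros: {(2, 2), (4, 2)}; count = 2; Bézout bound = 2.

deg(f) = 2, deg(g) = 1, so Bézout bound = 2.
Scan x ∈ F_5. For each x, list the y ∈ F_5 with f(x, y) ≡ 0 and those with g(x, y) ≡ 0 (mod 5); the common zeros in that column are the intersection.
  x = 0: f ≡ 0 at y ∈ ∅; g ≡ 0 at y ∈ {2}; common: ∅.
  x = 1: f ≡ 0 at y ∈ {1, 4}; g ≡ 0 at y ∈ {2}; common: ∅.
  x = 2: f ≡ 0 at y ∈ {1, 2}; g ≡ 0 at y ∈ {2}; common: {2}.
  x = 3: f ≡ 0 at y ∈ ∅; g ≡ 0 at y ∈ {2}; common: ∅.
  x = 4: f ≡ 0 at y ∈ {2}; g ≡ 0 at y ∈ {2}; common: {2}.
Collecting: common zeros = {(2, 2), (4, 2)}, so the count is 2.
Comparison with the Bézout bound: 2 ≤ 2 = deg(f)·deg(g), as expected for curves with no common component (the bound is attained).


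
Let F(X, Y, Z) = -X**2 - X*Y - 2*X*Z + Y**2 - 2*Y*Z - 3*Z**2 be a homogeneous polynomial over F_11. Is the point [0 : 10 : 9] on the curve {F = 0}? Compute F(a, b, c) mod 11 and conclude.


F(0,10,9) ≡ 7 (mod 11); P is NOT on the curve.

Evaluate F(0, 10, 9) term-by-term (mod 11).
  -X**2 ↦ -1·0·1·1 = 0
  -X*Y ↦ -1·0·10·1 = 0
  -2*X*Z ↦ -2·0·1·9 = 0
  Y**2 ↦ 1·1·100·1 = 100
  -2*Y*Z ↦ -2·1·10·9 = -180
  -3*Z**2 ↦ -3·1·1·81 = -243
Sum: F(0, 10, 9) = (0) + (0) + (0) + (100) + (-180) + (-243) = -323.
Reducing mod 11: -323 ≡ 7 (mod 11).
Since F(a, b, c) ≡ 7 ≠ 0 (mod 11), P does NOT lie on the curve.


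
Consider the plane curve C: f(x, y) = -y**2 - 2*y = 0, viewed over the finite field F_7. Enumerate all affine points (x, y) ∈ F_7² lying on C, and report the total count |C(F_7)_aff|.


Affine F_7-points: {(0, 0), (0, 5), (1, 0), (1, 5), (2, 0), (2, 5), (3, 0), (3, 5), (4, 0), (4, 5), (5, 0), (5, 5), (6, 0), (6, 5)}; count = 14.

For each of the 49 pairs (x, y) ∈ F_7², evaluate f(x, y) mod 7. Record the zeros.
  x = 0: [0↦0, 1↦4, 2↦6, 3↦6, 4↦4, 5↦0, 6↦1]  zeros at y ∈ {0, 5}
  x = 1: [0↦0, 1↦4, 2↦6, 3↦6, 4↦4, 5↦0, 6↦1]  zeros at y ∈ {0, 5}
  x = 2: [0↦0, 1↦4, 2↦6, 3↦6, 4↦4, 5↦0, 6↦1]  zeros at y ∈ {0, 5}
  x = 3: [0↦0, 1↦4, 2↦6, 3↦6, 4↦4, 5↦0, 6↦1]  zeros at y ∈ {0, 5}
  x = 4: [0↦0, 1↦4, 2↦6, 3↦6, 4↦4, 5↦0, 6↦1]  zeros at y ∈ {0, 5}
  x = 5: [0↦0, 1↦4, 2↦6, 3↦6, 4↦4, 5↦0, 6↦1]  zeros at y ∈ {0, 5}
  x = 6: [0↦0, 1↦4, 2↦6, 3↦6, 4↦4, 5↦0, 6↦1]  zeros at y ∈ {0, 5}
Collecting zeros: affine points = {(0, 0), (0, 5), (1, 0), (1, 5), (2, 0), (2, 5), (3, 0), (3, 5), (4, 0), (4, 5), (5, 0), (5, 5), (6, 0), (6, 5)}.
Total count |C(F_7)_aff| = 14.


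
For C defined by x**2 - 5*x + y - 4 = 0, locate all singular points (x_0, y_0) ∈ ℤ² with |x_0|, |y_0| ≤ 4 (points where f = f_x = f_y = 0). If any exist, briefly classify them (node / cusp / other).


No singular points in the scanned grid; C is smooth there.

Compute partial derivatives:
  f_x = 2*x - 5.
  f_y = 1.
f_y = 1 is a nonzero constant, so f_y never vanishes: no point (x, y) can satisfy f = f_x = f_y = 0. In particular no (x, y) ∈ {−4, ..., 4}² is singular; the curve is smooth.


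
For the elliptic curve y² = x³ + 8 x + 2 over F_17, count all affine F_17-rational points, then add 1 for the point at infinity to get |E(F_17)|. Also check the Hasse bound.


Affine points = {(0, 6), (0, 11), (2, 3), (2, 14), (3, 6), (3, 11), (4, 8), (4, 9), (8, 0), (9, 2), (9, 15), (13, 5), (13, 12), (14, 6), (14, 11)}; affine count = 15; |E(F_17)| = 16.

Discriminant check: Δ ∝ 4a³ + 27b² = 4·8³ + 27·2² = 4·512 + 27·4 ≡ 14 (mod 17). Nonzero ⇒ E is nonsingular.
For each x ∈ F_17, compute rhs = x³ + 8·x + 2 mod 17, then count y ∈ F_17 with y² ≡ rhs.
  x = 0: rhs = 2, matching y values: 6, 11 (2 points).
  x = 1: rhs = 11, matching y values: none (0 points).
  x = 2: rhs = 9, matching y values: 3, 14 (2 points).
  x = 3: rhs = 2, matching y values: 6, 11 (2 points).
  x = 4: rhs = 13, matching y values: 8, 9 (2 points).
  x = 5: rhs = 14, matching y values: none (0 points).
  x = 6: rhs = 11, matching y values: none (0 points).
  x = 7: rhs = 10, matching y values: none (0 points).
  x = 8: rhs = 0, matching y values: 0 (1 points).
  x = 9: rhs = 4, matching y values: 2, 15 (2 points).
  x = 10: rhs = 11, matching y values: none (0 points).
  x = 11: rhs = 10, matching y values: none (0 points).
  x = 12: rhs = 7, matching y values: none (0 points).
  x = 13: rhs = 8, matching y values: 5, 12 (2 points).
  x = 14: rhs = 2, matching y values: 6, 11 (2 points).
  x = 15: rhs = 12, matching y values: none (0 points).
  x = 16: rhs = 10, matching y values: none (0 points).
Total affine count: 15.
Full point count |E(F_17)| = 15 + 1 = 16.
Hasse bound: |16 − (17+1)| = |-2| = 2 ≤ 2√17 ≈ 8.2462 ✓.
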